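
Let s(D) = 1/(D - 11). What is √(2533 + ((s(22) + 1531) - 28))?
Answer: 3*√54263/11 ≈ 63.530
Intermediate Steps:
s(D) = 1/(-11 + D)
√(2533 + ((s(22) + 1531) - 28)) = √(2533 + ((1/(-11 + 22) + 1531) - 28)) = √(2533 + ((1/11 + 1531) - 28)) = √(2533 + (16842/11 - 28)) = √(2533 + 16534/11) = √(44397/11) = 3*√54263/11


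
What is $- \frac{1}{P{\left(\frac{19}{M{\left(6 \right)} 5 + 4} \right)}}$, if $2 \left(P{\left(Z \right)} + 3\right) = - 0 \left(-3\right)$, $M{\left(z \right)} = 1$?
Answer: $\frac{1}{3} \approx 0.33333$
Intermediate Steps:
$P{\left(Z \right)} = -3$ ($P{\left(Z \right)} = -3 + \frac{\left(-1\right) 0 \left(-3\right)}{2} = -3 + \frac{\left(-1\right) 0}{2} = -3 + \frac{1}{2} \cdot 0 = -3 + 0 = -3$)
$- \frac{1}{P{\left(\frac{19}{M{\left(6 \right)} 5 + 4} \right)}} = - \frac{1}{-3} = \left(-1\right) \left(- \frac{1}{3}\right) = \frac{1}{3}$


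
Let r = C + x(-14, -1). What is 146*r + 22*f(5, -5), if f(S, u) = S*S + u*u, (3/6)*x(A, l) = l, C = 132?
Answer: 20080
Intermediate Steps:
x(A, l) = 2*l
f(S, u) = S² + u²
r = 130 (r = 132 + 2*(-1) = 132 - 2 = 130)
146*r + 22*f(5, -5) = 146*130 + 22*(5² + (-5)²) = 18980 + 22*(25 + 25) = 18980 + 22*50 = 18980 + 1100 = 20080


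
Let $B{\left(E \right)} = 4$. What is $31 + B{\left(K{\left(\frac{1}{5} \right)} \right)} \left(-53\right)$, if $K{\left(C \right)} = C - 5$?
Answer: $-181$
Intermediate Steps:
$K{\left(C \right)} = -5 + C$
$31 + B{\left(K{\left(\frac{1}{5} \right)} \right)} \left(-53\right) = 31 + 4 \left(-53\right) = 31 - 212 = -181$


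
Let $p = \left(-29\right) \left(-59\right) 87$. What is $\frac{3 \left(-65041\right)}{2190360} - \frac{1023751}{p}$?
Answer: $- \frac{757142888257}{108683472840} \approx -6.9665$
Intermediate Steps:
$p = 148857$ ($p = 1711 \cdot 87 = 148857$)
$\frac{3 \left(-65041\right)}{2190360} - \frac{1023751}{p} = \frac{3 \left(-65041\right)}{2190360} - \frac{1023751}{148857} = \left(-195123\right) \frac{1}{2190360} - \frac{1023751}{148857} = - \frac{65041}{730120} - \frac{1023751}{148857} = - \frac{757142888257}{108683472840}$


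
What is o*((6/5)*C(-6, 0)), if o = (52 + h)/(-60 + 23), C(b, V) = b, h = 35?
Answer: 3132/185 ≈ 16.930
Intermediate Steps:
o = -87/37 (o = (52 + 35)/(-60 + 23) = 87/(-37) = 87*(-1/37) = -87/37 ≈ -2.3514)
o*((6/5)*C(-6, 0)) = -87*6/5*(-6)/37 = -87*6*(1/5)*(-6)/37 = -522*(-6)/185 = -87/37*(-36/5) = 3132/185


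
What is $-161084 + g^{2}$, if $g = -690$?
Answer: $315016$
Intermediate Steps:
$-161084 + g^{2} = -161084 + \left(-690\right)^{2} = -161084 + 476100 = 315016$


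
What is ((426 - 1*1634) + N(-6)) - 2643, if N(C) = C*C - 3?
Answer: -3818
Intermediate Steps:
N(C) = -3 + C² (N(C) = C² - 3 = -3 + C²)
((426 - 1*1634) + N(-6)) - 2643 = ((426 - 1*1634) + (-3 + (-6)²)) - 2643 = ((426 - 1634) + (-3 + 36)) - 2643 = (-1208 + 33) - 2643 = -1175 - 2643 = -3818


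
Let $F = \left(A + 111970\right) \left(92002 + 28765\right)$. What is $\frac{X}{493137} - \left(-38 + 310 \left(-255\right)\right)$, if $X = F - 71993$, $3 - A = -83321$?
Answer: $\frac{62586217561}{493137} \approx 1.2691 \cdot 10^{5}$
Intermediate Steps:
$A = 83324$ ($A = 3 - -83321 = 3 + 83321 = 83324$)
$F = 23585070498$ ($F = \left(83324 + 111970\right) \left(92002 + 28765\right) = 195294 \cdot 120767 = 23585070498$)
$X = 23584998505$ ($X = 23585070498 - 71993 = 23584998505$)
$\frac{X}{493137} - \left(-38 + 310 \left(-255\right)\right) = \frac{23584998505}{493137} - \left(-38 + 310 \left(-255\right)\right) = 23584998505 \cdot \frac{1}{493137} - \left(-38 - 79050\right) = \frac{23584998505}{493137} - -79088 = \frac{23584998505}{493137} + 79088 = \frac{62586217561}{493137}$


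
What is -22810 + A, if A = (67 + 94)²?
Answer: 3111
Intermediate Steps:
A = 25921 (A = 161² = 25921)
-22810 + A = -22810 + 25921 = 3111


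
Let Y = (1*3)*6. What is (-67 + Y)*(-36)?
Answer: 1764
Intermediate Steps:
Y = 18 (Y = 3*6 = 18)
(-67 + Y)*(-36) = (-67 + 18)*(-36) = -49*(-36) = 1764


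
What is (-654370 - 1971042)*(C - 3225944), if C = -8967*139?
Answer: 11741779736084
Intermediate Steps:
C = -1246413
(-654370 - 1971042)*(C - 3225944) = (-654370 - 1971042)*(-1246413 - 3225944) = -2625412*(-4472357) = 11741779736084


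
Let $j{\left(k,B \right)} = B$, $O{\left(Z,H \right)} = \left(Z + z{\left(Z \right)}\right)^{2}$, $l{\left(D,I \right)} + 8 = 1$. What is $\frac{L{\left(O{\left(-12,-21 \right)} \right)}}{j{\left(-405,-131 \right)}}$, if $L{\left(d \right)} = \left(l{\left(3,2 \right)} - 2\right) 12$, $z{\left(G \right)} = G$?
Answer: $\frac{108}{131} \approx 0.82443$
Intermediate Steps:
$l{\left(D,I \right)} = -7$ ($l{\left(D,I \right)} = -8 + 1 = -7$)
$O{\left(Z,H \right)} = 4 Z^{2}$ ($O{\left(Z,H \right)} = \left(Z + Z\right)^{2} = \left(2 Z\right)^{2} = 4 Z^{2}$)
$L{\left(d \right)} = -108$ ($L{\left(d \right)} = \left(-7 - 2\right) 12 = \left(-9\right) 12 = -108$)
$\frac{L{\left(O{\left(-12,-21 \right)} \right)}}{j{\left(-405,-131 \right)}} = - \frac{108}{-131} = \left(-108\right) \left(- \frac{1}{131}\right) = \frac{108}{131}$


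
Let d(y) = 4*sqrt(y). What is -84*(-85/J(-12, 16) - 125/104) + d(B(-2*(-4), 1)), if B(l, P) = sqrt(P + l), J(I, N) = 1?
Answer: 188265/26 + 4*sqrt(3) ≈ 7247.9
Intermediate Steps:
-84*(-85/J(-12, 16) - 125/104) + d(B(-2*(-4), 1)) = -84*(-85/1 - 125/104) + 4*sqrt(sqrt(1 - 2*(-4))) = -84*(-85*1 - 125*1/104) + 4*sqrt(sqrt(1 + 8)) = -84*(-85 - 125/104) + 4*sqrt(sqrt(9)) = -84*(-8965/104) + 4*sqrt(3) = 188265/26 + 4*sqrt(3)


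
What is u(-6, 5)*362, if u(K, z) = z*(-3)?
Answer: -5430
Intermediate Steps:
u(K, z) = -3*z
u(-6, 5)*362 = -3*5*362 = -15*362 = -5430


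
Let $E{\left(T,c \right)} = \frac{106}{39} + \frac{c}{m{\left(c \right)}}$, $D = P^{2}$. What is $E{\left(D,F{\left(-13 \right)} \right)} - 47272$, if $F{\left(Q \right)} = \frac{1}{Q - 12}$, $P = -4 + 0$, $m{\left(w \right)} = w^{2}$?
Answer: $- \frac{1844477}{39} \approx -47294.0$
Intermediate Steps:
$P = -4$
$F{\left(Q \right)} = \frac{1}{-12 + Q}$
$D = 16$ ($D = \left(-4\right)^{2} = 16$)
$E{\left(T,c \right)} = \frac{106}{39} + \frac{1}{c}$ ($E{\left(T,c \right)} = \frac{106}{39} + \frac{c}{c^{2}} = 106 \cdot \frac{1}{39} + \frac{c}{c^{2}} = \frac{106}{39} + \frac{1}{c}$)
$E{\left(D,F{\left(-13 \right)} \right)} - 47272 = \left(\frac{106}{39} + \frac{1}{\frac{1}{-12 - 13}}\right) - 47272 = \left(\frac{106}{39} + \frac{1}{\frac{1}{-25}}\right) - 47272 = \left(\frac{106}{39} + \frac{1}{- \frac{1}{25}}\right) - 47272 = \left(\frac{106}{39} - 25\right) - 47272 = - \frac{869}{39} - 47272 = - \frac{1844477}{39}$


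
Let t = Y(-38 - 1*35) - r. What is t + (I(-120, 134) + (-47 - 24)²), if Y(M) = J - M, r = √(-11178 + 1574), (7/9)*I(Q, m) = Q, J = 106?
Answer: 35460/7 - 98*I ≈ 5065.7 - 98.0*I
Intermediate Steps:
I(Q, m) = 9*Q/7
r = 98*I (r = √(-9604) = 98*I ≈ 98.0*I)
Y(M) = 106 - M
t = 179 - 98*I (t = (106 - (-38 - 1*35)) - 98*I = (106 - (-38 - 35)) - 98*I = (106 - 1*(-73)) - 98*I = (106 + 73) - 98*I = 179 - 98*I ≈ 179.0 - 98.0*I)
t + (I(-120, 134) + (-47 - 24)²) = (179 - 98*I) + ((9/7)*(-120) + (-47 - 24)²) = (179 - 98*I) + (-1080/7 + (-71)²) = (179 - 98*I) + (-1080/7 + 5041) = (179 - 98*I) + 34207/7 = 35460/7 - 98*I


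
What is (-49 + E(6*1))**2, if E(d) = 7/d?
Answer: 82369/36 ≈ 2288.0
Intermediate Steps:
(-49 + E(6*1))**2 = (-49 + 7/((6*1)))**2 = (-49 + 7/6)**2 = (-287/6)**2 = 82369/36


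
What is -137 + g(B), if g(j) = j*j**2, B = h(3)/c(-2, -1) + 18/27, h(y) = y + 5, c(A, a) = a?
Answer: -14347/27 ≈ -531.37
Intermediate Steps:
h(y) = 5 + y
B = -22/3 (B = (5 + 3)/(-1) + 18/27 = 8*(-1) + 18*(1/27) = -8 + 2/3 = -22/3 ≈ -7.3333)
g(j) = j**3
-137 + g(B) = -137 + (-22/3)**3 = -137 - 10648/27 = -14347/27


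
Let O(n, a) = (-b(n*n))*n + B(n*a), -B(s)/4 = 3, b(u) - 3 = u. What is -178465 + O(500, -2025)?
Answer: -125179977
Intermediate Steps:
b(u) = 3 + u
B(s) = -12 (B(s) = -4*3 = -12)
O(n, a) = -12 + n*(-3 - n**2) (O(n, a) = (-(3 + n*n))*n - 12 = (-(3 + n**2))*n - 12 = (-3 - n**2)*n - 12 = n*(-3 - n**2) - 12 = -12 + n*(-3 - n**2))
-178465 + O(500, -2025) = -178465 + (-12 - 1*500*(3 + 500**2)) = -178465 + (-12 - 1*500*(3 + 250000)) = -178465 + (-12 - 1*500*250003) = -178465 + (-12 - 125001500) = -178465 - 125001512 = -125179977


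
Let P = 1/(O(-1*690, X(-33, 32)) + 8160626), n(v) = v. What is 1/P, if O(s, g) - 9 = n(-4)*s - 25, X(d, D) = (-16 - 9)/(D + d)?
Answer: 8163370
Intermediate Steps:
X(d, D) = -25/(D + d)
O(s, g) = -16 - 4*s (O(s, g) = 9 + (-4*s - 25) = 9 + (-25 - 4*s) = -16 - 4*s)
P = 1/8163370 (P = 1/((-16 - (-4)*690) + 8160626) = 1/((-16 - 4*(-690)) + 8160626) = 1/((-16 + 2760) + 8160626) = 1/(2744 + 8160626) = 1/8163370 ≈ 1.2250e-7)
1/P = 1/(1/8163370) = 8163370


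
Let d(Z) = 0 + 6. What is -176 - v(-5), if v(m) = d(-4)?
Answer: -182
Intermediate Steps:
d(Z) = 6
v(m) = 6
-176 - v(-5) = -176 - 1*6 = -176 - 6 = -182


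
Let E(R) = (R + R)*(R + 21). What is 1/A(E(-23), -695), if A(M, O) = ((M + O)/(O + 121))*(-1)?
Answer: -574/603 ≈ -0.95191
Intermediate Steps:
E(R) = 2*R*(21 + R) (E(R) = (2*R)*(21 + R) = 2*R*(21 + R))
A(M, O) = -(M + O)/(121 + O) (A(M, O) = ((M + O)/(121 + O))*(-1) = -(M + O)/(121 + O))
1/A(E(-23), -695) = 1/((-2*(-23)*(21 - 23) - 1*(-695))/(121 - 695)) = 1/((-2*(-23)*(-2) + 695)/(-574)) = 1/(-(-1*92 + 695)/574) = 1/(-(-92 + 695)/574) = 1/(-1/574*603) = 1/(-603/574) = -574/603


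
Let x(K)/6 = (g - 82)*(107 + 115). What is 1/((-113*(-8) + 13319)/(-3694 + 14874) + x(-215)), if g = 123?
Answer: 11180/610576383 ≈ 1.8311e-5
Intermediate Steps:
x(K) = 54612 (x(K) = 6*((123 - 82)*(107 + 115)) = 6*(41*222) = 6*9102 = 54612)
1/((-113*(-8) + 13319)/(-3694 + 14874) + x(-215)) = 1/((-113*(-8) + 13319)/(-3694 + 14874) + 54612) = 1/((904 + 13319)/11180 + 54612) = 1/(14223*(1/11180) + 54612) = 1/(14223/11180 + 54612) = 1/(610576383/11180) = 11180/610576383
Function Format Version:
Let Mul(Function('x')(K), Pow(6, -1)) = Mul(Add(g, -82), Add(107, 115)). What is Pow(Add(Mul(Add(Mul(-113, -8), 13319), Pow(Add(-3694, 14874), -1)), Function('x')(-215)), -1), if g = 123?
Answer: Rational(11180, 610576383) ≈ 1.8311e-5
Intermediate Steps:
Function('x')(K) = 54612 (Function('x')(K) = Mul(6, Mul(Add(123, -82), Add(107, 115))) = Mul(6, Mul(41, 222)) = Mul(6, 9102) = 54612)
Pow(Add(Mul(Add(Mul(-113, -8), 13319), Pow(Add(-3694, 14874), -1)), Function('x')(-215)), -1) = Pow(Add(Mul(Add(Mul(-113, -8), 13319), Pow(Add(-3694, 14874), -1)), 54612), -1) = Pow(Add(Mul(Add(904, 13319), Pow(11180, -1)), 54612), -1) = Pow(Add(Mul(14223, Rational(1, 11180)), 54612), -1) = Pow(Add(Rational(14223, 11180), 54612), -1) = Pow(Rational(610576383, 11180), -1) = Rational(11180, 610576383)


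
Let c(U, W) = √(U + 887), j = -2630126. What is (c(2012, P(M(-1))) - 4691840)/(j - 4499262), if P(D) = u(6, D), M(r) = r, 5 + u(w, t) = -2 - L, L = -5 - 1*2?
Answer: 1172960/1782347 - √2899/7129388 ≈ 0.65809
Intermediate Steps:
L = -7 (L = -5 - 2 = -7)
u(w, t) = 0 (u(w, t) = -5 + (-2 - 1*(-7)) = -5 + (-2 + 7) = -5 + 5 = 0)
P(D) = 0
c(U, W) = √(887 + U)
(c(2012, P(M(-1))) - 4691840)/(j - 4499262) = (√(887 + 2012) - 4691840)/(-2630126 - 4499262) = (√2899 - 4691840)/(-7129388) = (-4691840 + √2899)*(-1/7129388) = 1172960/1782347 - √2899/7129388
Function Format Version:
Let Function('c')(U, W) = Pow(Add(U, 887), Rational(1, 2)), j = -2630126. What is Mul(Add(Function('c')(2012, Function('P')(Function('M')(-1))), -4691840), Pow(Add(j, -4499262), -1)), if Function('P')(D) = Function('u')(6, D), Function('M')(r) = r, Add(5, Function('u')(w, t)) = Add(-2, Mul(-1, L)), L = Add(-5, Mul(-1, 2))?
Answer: Add(Rational(1172960, 1782347), Mul(Rational(-1, 7129388), Pow(2899, Rational(1, 2)))) ≈ 0.65809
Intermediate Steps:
L = -7 (L = Add(-5, -2) = -7)
Function('u')(w, t) = 0 (Function('u')(w, t) = Add(-5, Add(-2, Mul(-1, -7))) = Add(-5, Add(-2, 7)) = Add(-5, 5) = 0)
Function('P')(D) = 0
Function('c')(U, W) = Pow(Add(887, U), Rational(1, 2))
Mul(Add(Function('c')(2012, Function('P')(Function('M')(-1))), -4691840), Pow(Add(j, -4499262), -1)) = Mul(Add(Pow(Add(887, 2012), Rational(1, 2)), -4691840), Pow(Add(-2630126, -4499262), -1)) = Mul(Add(Pow(2899, Rational(1, 2)), -4691840), Pow(-7129388, -1)) = Mul(Add(-4691840, Pow(2899, Rational(1, 2))), Rational(-1, 7129388)) = Add(Rational(1172960, 1782347), Mul(Rational(-1, 7129388), Pow(2899, Rational(1, 2))))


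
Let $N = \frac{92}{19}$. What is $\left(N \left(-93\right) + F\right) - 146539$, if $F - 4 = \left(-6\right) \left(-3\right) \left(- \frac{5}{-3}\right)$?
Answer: $- \frac{2792151}{19} \approx -1.4696 \cdot 10^{5}$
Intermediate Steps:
$F = 34$ ($F = 4 + \left(-6\right) \left(-3\right) \left(- \frac{5}{-3}\right) = 4 + 18 \left(\left(-5\right) \left(- \frac{1}{3}\right)\right) = 4 + 18 \cdot \frac{5}{3} = 4 + 30 = 34$)
$N = \frac{92}{19}$ ($N = 92 \cdot \frac{1}{19} = \frac{92}{19} \approx 4.8421$)
$\left(N \left(-93\right) + F\right) - 146539 = \left(\frac{92}{19} \left(-93\right) + 34\right) - 146539 = \left(- \frac{8556}{19} + 34\right) - 146539 = - \frac{7910}{19} - 146539 = - \frac{2792151}{19}$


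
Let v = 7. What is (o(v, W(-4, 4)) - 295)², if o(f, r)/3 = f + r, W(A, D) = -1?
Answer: 76729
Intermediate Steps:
o(f, r) = 3*f + 3*r (o(f, r) = 3*(f + r) = 3*f + 3*r)
(o(v, W(-4, 4)) - 295)² = ((3*7 + 3*(-1)) - 295)² = ((21 - 3) - 295)² = (18 - 295)² = (-277)² = 76729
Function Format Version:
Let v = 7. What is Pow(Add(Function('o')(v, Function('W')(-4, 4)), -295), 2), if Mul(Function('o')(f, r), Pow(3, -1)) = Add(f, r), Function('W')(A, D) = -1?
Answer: 76729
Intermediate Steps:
Function('o')(f, r) = Add(Mul(3, f), Mul(3, r)) (Function('o')(f, r) = Mul(3, Add(f, r)) = Add(Mul(3, f), Mul(3, r)))
Pow(Add(Function('o')(v, Function('W')(-4, 4)), -295), 2) = Pow(Add(Add(Mul(3, 7), Mul(3, -1)), -295), 2) = Pow(Add(Add(21, -3), -295), 2) = Pow(Add(18, -295), 2) = Pow(-277, 2) = 76729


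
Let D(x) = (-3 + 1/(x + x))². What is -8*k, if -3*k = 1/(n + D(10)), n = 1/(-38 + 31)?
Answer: 22400/71901 ≈ 0.31154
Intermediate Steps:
D(x) = (-3 + 1/(2*x))²
n = -⅐ (n = 1/(-7) = -⅐ ≈ -0.14286)
k = -2800/71901 (k = -1/(3*(-⅐ + (¼)*(-1 + 6*10)²/10²)) = -1/(3*(-⅐ + (¼)*(1/100)*(-1 + 60)²)) = -1/(3*(-⅐ + (¼)*(1/100)*59²)) = -1/(3*(-⅐ + (¼)*(1/100)*3481)) = -1/(3*(-⅐ + 3481/400)) = -1/(3*23967/2800) = -⅓*2800/23967 = -2800/71901 ≈ -0.038942)
-8*k = -8*(-2800/71901) = 22400/71901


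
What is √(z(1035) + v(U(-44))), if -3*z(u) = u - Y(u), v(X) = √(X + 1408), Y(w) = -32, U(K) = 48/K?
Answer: √(-387321 + 198*√42559)/33 ≈ 17.837*I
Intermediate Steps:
v(X) = √(1408 + X)
z(u) = -32/3 - u/3 (z(u) = -(u - 1*(-32))/3 = -(u + 32)/3 = -(32 + u)/3 = -32/3 - u/3)
√(z(1035) + v(U(-44))) = √((-32/3 - ⅓*1035) + √(1408 + 48/(-44))) = √((-32/3 - 345) + √(1408 + 48*(-1/44))) = √(-1067/3 + √(1408 - 12/11)) = √(-1067/3 + √(15476/11)) = √(-1067/3 + 2*√42559/11)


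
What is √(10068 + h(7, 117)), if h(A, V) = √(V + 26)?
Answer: √(10068 + √143) ≈ 100.40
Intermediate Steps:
h(A, V) = √(26 + V)
√(10068 + h(7, 117)) = √(10068 + √(26 + 117)) = √(10068 + √143)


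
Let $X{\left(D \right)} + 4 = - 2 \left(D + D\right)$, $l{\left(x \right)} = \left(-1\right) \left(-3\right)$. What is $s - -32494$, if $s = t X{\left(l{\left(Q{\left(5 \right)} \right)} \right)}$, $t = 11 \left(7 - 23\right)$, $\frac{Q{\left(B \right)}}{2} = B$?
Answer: $35310$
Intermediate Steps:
$Q{\left(B \right)} = 2 B$
$l{\left(x \right)} = 3$
$X{\left(D \right)} = -4 - 4 D$ ($X{\left(D \right)} = -4 - 2 \left(D + D\right) = -4 - 2 \cdot 2 D = -4 - 4 D$)
$t = -176$ ($t = 11 \left(-16\right) = -176$)
$s = 2816$ ($s = - 176 \left(-4 - 12\right) = \left(-176\right) \left(-16\right) = 2816$)
$s - -32494 = 2816 - -32494 = 2816 + 32494 = 35310$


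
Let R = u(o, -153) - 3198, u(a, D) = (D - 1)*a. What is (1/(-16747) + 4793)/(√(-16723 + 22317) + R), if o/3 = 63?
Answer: -185213530320/1248300831431 - 5733455*√5594/1248300831431 ≈ -0.14872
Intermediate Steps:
o = 189 (o = 3*63 = 189)
u(a, D) = a*(-1 + D) (u(a, D) = (-1 + D)*a = a*(-1 + D))
R = -32304 (R = 189*(-1 - 153) - 3198 = 189*(-154) - 3198 = -29106 - 3198 = -32304)
(1/(-16747) + 4793)/(√(-16723 + 22317) + R) = (1/(-16747) + 4793)/(√(-16723 + 22317) - 32304) = (-1/16747 + 4793)/(√5594 - 32304) = 80268370/(16747*(-32304 + √5594))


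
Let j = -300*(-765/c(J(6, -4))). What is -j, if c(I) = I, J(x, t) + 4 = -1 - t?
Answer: 229500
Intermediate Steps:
J(x, t) = -5 - t (J(x, t) = -4 + (-1 - t) = -5 - t)
j = -229500 (j = -300*(-765/(-5 - 1*(-4))) = -300*(-765/(-5 + 4)) = -300/((-1*(-1/765))) = -300/1/765 = -300*765 = -229500)
-j = -1*(-229500) = 229500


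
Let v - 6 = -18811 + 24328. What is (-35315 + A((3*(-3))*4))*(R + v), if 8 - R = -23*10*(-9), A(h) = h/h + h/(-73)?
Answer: -8922063446/73 ≈ -1.2222e+8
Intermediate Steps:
A(h) = 1 - h/73 (A(h) = 1 + h*(-1/73) = 1 - h/73)
v = 5523 (v = 6 + (-18811 + 24328) = 6 + 5517 = 5523)
R = -2062 (R = 8 - (-23*10)*(-9) = 8 - (-230)*(-9) = 8 - 1*2070 = 8 - 2070 = -2062)
(-35315 + A((3*(-3))*4))*(R + v) = (-35315 + (1 - 3*(-3)*4/73))*(-2062 + 5523) = (-35315 + (1 - (-9)*4/73))*3461 = (-35315 + (1 - 1/73*(-36)))*3461 = (-35315 + (1 + 36/73))*3461 = (-35315 + 109/73)*3461 = -2577886/73*3461 = -8922063446/73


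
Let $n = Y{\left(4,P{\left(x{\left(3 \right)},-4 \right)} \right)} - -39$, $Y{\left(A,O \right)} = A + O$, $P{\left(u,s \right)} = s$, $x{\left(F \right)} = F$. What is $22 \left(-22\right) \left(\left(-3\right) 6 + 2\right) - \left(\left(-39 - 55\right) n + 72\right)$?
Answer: $11338$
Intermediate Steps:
$n = 39$ ($n = \left(4 - 4\right) - -39 = 0 + 39 = 39$)
$22 \left(-22\right) \left(\left(-3\right) 6 + 2\right) - \left(\left(-39 - 55\right) n + 72\right) = 22 \left(-22\right) \left(\left(-3\right) 6 + 2\right) - \left(\left(-39 - 55\right) 39 + 72\right) = - 484 \left(-18 + 2\right) - \left(\left(-39 - 55\right) 39 + 72\right) = \left(-484\right) \left(-16\right) - \left(\left(-94\right) 39 + 72\right) = 7744 - \left(-3666 + 72\right) = 7744 - -3594 = 7744 + 3594 = 11338$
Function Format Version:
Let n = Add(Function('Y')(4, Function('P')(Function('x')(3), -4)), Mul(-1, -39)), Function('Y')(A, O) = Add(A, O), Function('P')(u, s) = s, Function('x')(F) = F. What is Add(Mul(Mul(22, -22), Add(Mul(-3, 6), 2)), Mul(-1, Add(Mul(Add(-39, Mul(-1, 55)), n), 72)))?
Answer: 11338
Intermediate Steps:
n = 39 (n = Add(Add(4, -4), Mul(-1, -39)) = Add(0, 39) = 39)
Add(Mul(Mul(22, -22), Add(Mul(-3, 6), 2)), Mul(-1, Add(Mul(Add(-39, Mul(-1, 55)), n), 72))) = Add(Mul(Mul(22, -22), Add(Mul(-3, 6), 2)), Mul(-1, Add(Mul(Add(-39, Mul(-1, 55)), 39), 72))) = Add(Mul(-484, Add(-18, 2)), Mul(-1, Add(Mul(Add(-39, -55), 39), 72))) = Add(Mul(-484, -16), Mul(-1, Add(Mul(-94, 39), 72))) = Add(7744, Mul(-1, Add(-3666, 72))) = Add(7744, Mul(-1, -3594)) = Add(7744, 3594) = 11338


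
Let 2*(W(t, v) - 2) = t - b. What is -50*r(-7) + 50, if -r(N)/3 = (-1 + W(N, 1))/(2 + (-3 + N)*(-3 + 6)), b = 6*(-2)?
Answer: 125/4 ≈ 31.250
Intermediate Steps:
b = -12
W(t, v) = 8 + t/2 (W(t, v) = 2 + (t - 1*(-12))/2 = 2 + (t + 12)/2 = 2 + (12 + t)/2 = 2 + (6 + t/2) = 8 + t/2)
r(N) = -3*(7 + N/2)/(-7 + 3*N) (r(N) = -3*(-1 + (8 + N/2))/(2 + (-3 + N)*(-3 + 6)) = -3*(7 + N/2)/(2 + (-3 + N)*3) = -3*(7 + N/2)/(2 + (-9 + 3*N)) = -3*(7 + N/2)/(-7 + 3*N))
-50*r(-7) + 50 = -75*(-14 - 1*(-7))/(-7 + 3*(-7)) + 50 = -75*(-14 + 7)/(-7 - 21) + 50 = -75*(-7)/(-28) + 50 = -75*(-1)*(-7)/28 + 50 = -50*3/8 + 50 = -75/4 + 50 = 125/4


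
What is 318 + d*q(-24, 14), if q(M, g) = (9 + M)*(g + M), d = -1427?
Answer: -213732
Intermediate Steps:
q(M, g) = (9 + M)*(M + g)
318 + d*q(-24, 14) = 318 - 1427*((-24)² + 9*(-24) + 9*14 - 24*14) = 318 - 1427*(576 - 216 + 126 - 336) = 318 - 1427*150 = 318 - 214050 = -213732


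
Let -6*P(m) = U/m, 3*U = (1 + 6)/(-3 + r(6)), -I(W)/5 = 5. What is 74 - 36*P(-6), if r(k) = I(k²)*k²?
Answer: 28639/387 ≈ 74.003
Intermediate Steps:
I(W) = -25 (I(W) = -5*5 = -25)
r(k) = -25*k²
U = -1/387 (U = ((1 + 6)/(-3 - 25*6²))/3 = (7/(-3 - 25*36))/3 = (7/(-3 - 900))/3 = (7/(-903))/3 = (7*(-1/903))/3 = (⅓)*(-1/129) = -1/387 ≈ -0.0025840)
P(m) = 1/(2322*m) (P(m) = -(-1)/(2322*m) = 1/(2322*m))
74 - 36*P(-6) = 74 - 2/(129*(-6)) = 74 - 2*(-1)/(129*6) = 74 - 36*(-1/13932) = 74 + 1/387 = 28639/387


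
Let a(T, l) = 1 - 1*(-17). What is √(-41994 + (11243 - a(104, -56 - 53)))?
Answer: I*√30769 ≈ 175.41*I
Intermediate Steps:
a(T, l) = 18 (a(T, l) = 1 + 17 = 18)
√(-41994 + (11243 - a(104, -56 - 53))) = √(-41994 + (11243 - 1*18)) = √(-41994 + (11243 - 18)) = √(-41994 + 11225) = √(-30769) = I*√30769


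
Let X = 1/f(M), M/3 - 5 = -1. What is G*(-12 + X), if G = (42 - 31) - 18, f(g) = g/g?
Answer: 77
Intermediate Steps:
M = 12 (M = 15 + 3*(-1) = 15 - 3 = 12)
f(g) = 1
G = -7 (G = 11 - 18 = -7)
X = 1 (X = 1/1 = 1*1 = 1)
G*(-12 + X) = -7*(-12 + 1) = -7*(-11) = 77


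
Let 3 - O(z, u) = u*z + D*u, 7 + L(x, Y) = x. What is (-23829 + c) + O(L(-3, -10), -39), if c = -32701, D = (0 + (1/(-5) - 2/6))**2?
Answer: -4267943/75 ≈ -56906.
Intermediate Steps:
L(x, Y) = -7 + x
D = 64/225 (D = (0 + (1*(-1/5) - 2*1/6))**2 = (0 + (-1/5 - 1/3))**2 = (0 - 8/15)**2 = (-8/15)**2 = 64/225 ≈ 0.28444)
O(z, u) = 3 - 64*u/225 - u*z (O(z, u) = 3 - (u*z + 64*u/225) = 3 - (64*u/225 + u*z) = 3 + (-64*u/225 - u*z) = 3 - 64*u/225 - u*z)
(-23829 + c) + O(L(-3, -10), -39) = (-23829 - 32701) + (3 - 64/225*(-39) - 1*(-39)*(-7 - 3)) = -56530 + (3 + 832/75 - 1*(-39)*(-10)) = -56530 + (3 + 832/75 - 390) = -56530 - 28193/75 = -4267943/75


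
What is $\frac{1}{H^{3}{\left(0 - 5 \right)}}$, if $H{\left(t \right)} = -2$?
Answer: $- \frac{1}{8} \approx -0.125$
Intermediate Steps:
$\frac{1}{H^{3}{\left(0 - 5 \right)}} = \frac{1}{\left(-2\right)^{3}} = \frac{1}{-8} = - \frac{1}{8}$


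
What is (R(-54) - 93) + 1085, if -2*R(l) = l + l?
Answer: 1046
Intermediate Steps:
R(l) = -l (R(l) = -(l + l)/2 = -l)
(R(-54) - 93) + 1085 = (-1*(-54) - 93) + 1085 = (54 - 93) + 1085 = -39 + 1085 = 1046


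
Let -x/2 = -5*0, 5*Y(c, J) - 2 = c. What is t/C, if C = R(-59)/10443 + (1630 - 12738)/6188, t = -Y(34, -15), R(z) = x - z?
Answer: 4928742/1224955 ≈ 4.0236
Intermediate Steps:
Y(c, J) = ⅖ + c/5
x = 0 (x = -(-10)*0 = -2*0 = 0)
R(z) = -z (R(z) = 0 - z = -z)
t = -36/5 (t = -(⅖ + (⅕)*34) = -(⅖ + 34/5) = -1*36/5 = -36/5 ≈ -7.2000)
C = -489982/273819 (C = -1*(-59)/10443 + (1630 - 12738)/6188 = 59*(1/10443) - 11108*1/6188 = 1/177 - 2777/1547 = -489982/273819 ≈ -1.7894)
t/C = -36/(5*(-489982/273819)) = -36/5*(-273819/489982) = 4928742/1224955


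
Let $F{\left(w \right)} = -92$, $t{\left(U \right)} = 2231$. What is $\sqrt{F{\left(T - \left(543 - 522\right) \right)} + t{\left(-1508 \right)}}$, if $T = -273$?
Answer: $\sqrt{2139} \approx 46.249$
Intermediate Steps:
$\sqrt{F{\left(T - \left(543 - 522\right) \right)} + t{\left(-1508 \right)}} = \sqrt{-92 + 2231} = \sqrt{2139}$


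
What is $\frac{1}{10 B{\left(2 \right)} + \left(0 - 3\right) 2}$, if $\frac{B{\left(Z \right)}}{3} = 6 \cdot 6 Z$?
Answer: $\frac{1}{2154} \approx 0.00046425$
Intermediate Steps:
$B{\left(Z \right)} = 108 Z$ ($B{\left(Z \right)} = 3 \cdot 6 \cdot 6 Z = 3 \cdot 36 Z = 108 Z$)
$\frac{1}{10 B{\left(2 \right)} + \left(0 - 3\right) 2} = \frac{1}{10 \cdot 108 \cdot 2 + \left(0 - 3\right) 2} = \frac{1}{10 \cdot 216 - 6} = \frac{1}{2160 - 6} = \frac{1}{2154}$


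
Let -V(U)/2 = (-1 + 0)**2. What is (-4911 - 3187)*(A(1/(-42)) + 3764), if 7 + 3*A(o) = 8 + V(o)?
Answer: -91434518/3 ≈ -3.0478e+7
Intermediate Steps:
V(U) = -2 (V(U) = -2*(-1 + 0)**2 = -2*(-1)**2 = -2*1 = -2)
A(o) = -1/3 (A(o) = -7/3 + (8 - 2)/3 = -7/3 + (1/3)*6 = -7/3 + 2 = -1/3)
(-4911 - 3187)*(A(1/(-42)) + 3764) = (-4911 - 3187)*(-1/3 + 3764) = -8098*11291/3 = -91434518/3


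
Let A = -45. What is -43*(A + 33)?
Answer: 516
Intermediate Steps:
-43*(A + 33) = -43*(-45 + 33) = -43*(-12) = 516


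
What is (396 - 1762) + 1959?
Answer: 593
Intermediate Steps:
(396 - 1762) + 1959 = -1366 + 1959 = 593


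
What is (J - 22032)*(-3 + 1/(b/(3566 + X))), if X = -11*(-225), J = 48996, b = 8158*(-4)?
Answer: -700639317/8158 ≈ -85884.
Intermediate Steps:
b = -32632
X = 2475
(J - 22032)*(-3 + 1/(b/(3566 + X))) = (48996 - 22032)*(-3 + 1/(-32632/(3566 + 2475))) = 26964*(-3 + 1/(-32632/6041)) = 26964*(-3 - 6041/32632) = 26964*(-103937/32632) = -700639317/8158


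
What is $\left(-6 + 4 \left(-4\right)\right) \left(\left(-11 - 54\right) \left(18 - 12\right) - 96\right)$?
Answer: $10692$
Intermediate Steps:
$\left(-6 + 4 \left(-4\right)\right) \left(\left(-11 - 54\right) \left(18 - 12\right) - 96\right) = \left(-6 - 16\right) \left(\left(-65\right) 6 - 96\right) = - 22 \left(-390 - 96\right) = \left(-22\right) \left(-486\right) = 10692$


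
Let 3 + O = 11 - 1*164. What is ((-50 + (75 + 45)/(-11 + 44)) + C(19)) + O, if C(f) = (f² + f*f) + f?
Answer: 5925/11 ≈ 538.64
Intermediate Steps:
O = -156 (O = -3 + (11 - 1*164) = -3 + (11 - 164) = -3 - 153 = -156)
C(f) = f + 2*f² (C(f) = (f² + f²) + f = 2*f² + f = f + 2*f²)
((-50 + (75 + 45)/(-11 + 44)) + C(19)) + O = ((-50 + (75 + 45)/(-11 + 44)) + 19*(1 + 2*19)) - 156 = ((-50 + 120/33) + 19*(1 + 38)) - 156 = ((-50 + 120*(1/33)) + 19*39) - 156 = ((-50 + 40/11) + 741) - 156 = (-510/11 + 741) - 156 = 7641/11 - 156 = 5925/11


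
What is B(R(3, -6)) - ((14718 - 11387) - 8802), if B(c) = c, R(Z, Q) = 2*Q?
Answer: 5459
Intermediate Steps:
B(R(3, -6)) - ((14718 - 11387) - 8802) = 2*(-6) - ((14718 - 11387) - 8802) = -12 - (3331 - 8802) = -12 - 1*(-5471) = -12 + 5471 = 5459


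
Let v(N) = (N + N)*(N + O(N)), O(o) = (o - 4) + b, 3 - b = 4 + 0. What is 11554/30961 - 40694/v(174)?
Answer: 8514623/263973486 ≈ 0.032256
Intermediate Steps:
b = -1 (b = 3 - (4 + 0) = 3 - 1*4 = 3 - 4 = -1)
O(o) = -5 + o (O(o) = (o - 4) - 1 = (-4 + o) - 1 = -5 + o)
v(N) = 2*N*(-5 + 2*N) (v(N) = (N + N)*(N + (-5 + N)) = (2*N)*(-5 + 2*N) = 2*N*(-5 + 2*N))
11554/30961 - 40694/v(174) = 11554/30961 - 40694*1/(348*(-5 + 2*174)) = 11554*(1/30961) - 40694*1/(348*(-5 + 348)) = 11554/30961 - 40694/(2*174*343) = 11554/30961 - 40694/119364 = 11554/30961 - 40694*1/119364 = 11554/30961 - 20347/59682 = 8514623/263973486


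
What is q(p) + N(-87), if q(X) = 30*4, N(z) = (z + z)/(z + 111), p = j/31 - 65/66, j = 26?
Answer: 451/4 ≈ 112.75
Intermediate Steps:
p = -299/2046 (p = 26/31 - 65/66 = -299/2046 ≈ -0.14614)
N(z) = 2*z/(111 + z) (N(z) = (2*z)/(111 + z) = 2*z/(111 + z))
q(X) = 120
q(p) + N(-87) = 120 + 2*(-87)/(111 - 87) = 120 + 2*(-87)/24 = 120 + 2*(-87)*(1/24) = 120 - 29/4 = 451/4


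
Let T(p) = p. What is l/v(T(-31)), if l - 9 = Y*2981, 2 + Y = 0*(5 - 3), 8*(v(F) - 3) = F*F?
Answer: -47624/985 ≈ -48.349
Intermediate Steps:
v(F) = 3 + F²/8 (v(F) = 3 + (F*F)/8 = 3 + F²/8)
Y = -2 (Y = -2 + 0*(5 - 3) = -2 + 0*2 = -2 + 0 = -2)
l = -5953 (l = 9 - 2*2981 = 9 - 5962 = -5953)
l/v(T(-31)) = -5953/(3 + (⅛)*(-31)²) = -5953/(3 + (⅛)*961) = -5953/(3 + 961/8) = -5953/985/8 = -5953*8/985 = -47624/985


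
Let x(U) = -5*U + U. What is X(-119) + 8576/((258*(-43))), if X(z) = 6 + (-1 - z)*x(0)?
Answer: 28994/5547 ≈ 5.2270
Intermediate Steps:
x(U) = -4*U
X(z) = 6 (X(z) = 6 + (-1 - z)*(-4*0) = 6 + (-1 - z)*0 = 6 + 0 = 6)
X(-119) + 8576/((258*(-43))) = 6 + 8576/((258*(-43))) = 6 + 8576/(-11094) = 6 + 8576*(-1/11094) = 6 - 4288/5547 = 28994/5547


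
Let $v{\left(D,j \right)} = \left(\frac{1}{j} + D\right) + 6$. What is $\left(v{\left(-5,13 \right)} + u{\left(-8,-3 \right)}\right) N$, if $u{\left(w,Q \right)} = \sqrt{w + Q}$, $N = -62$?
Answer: $- \frac{868}{13} - 62 i \sqrt{11} \approx -66.769 - 205.63 i$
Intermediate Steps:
$u{\left(w,Q \right)} = \sqrt{Q + w}$
$v{\left(D,j \right)} = 6 + D + \frac{1}{j}$ ($v{\left(D,j \right)} = \left(D + \frac{1}{j}\right) + 6 = 6 + D + \frac{1}{j}$)
$\left(v{\left(-5,13 \right)} + u{\left(-8,-3 \right)}\right) N = \left(\left(6 - 5 + \frac{1}{13}\right) + \sqrt{-3 - 8}\right) \left(-62\right) = \left(\left(6 - 5 + \frac{1}{13}\right) + \sqrt{-11}\right) \left(-62\right) = \left(\frac{14}{13} + i \sqrt{11}\right) \left(-62\right) = - \frac{868}{13} - 62 i \sqrt{11}$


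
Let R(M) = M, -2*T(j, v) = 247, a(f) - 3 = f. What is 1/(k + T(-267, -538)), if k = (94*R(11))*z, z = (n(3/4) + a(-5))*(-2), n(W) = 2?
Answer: -2/247 ≈ -0.0080972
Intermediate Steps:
a(f) = 3 + f
T(j, v) = -247/2 (T(j, v) = -½*247 = -247/2)
z = 0 (z = (2 + (3 - 5))*(-2) = (2 - 2)*(-2) = 0*(-2) = 0)
k = 0 (k = (94*11)*0 = 1034*0 = 0)
1/(k + T(-267, -538)) = 1/(0 - 247/2) = 1/(-247/2) = -2/247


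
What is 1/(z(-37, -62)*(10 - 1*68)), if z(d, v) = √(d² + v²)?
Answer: -√5213/302354 ≈ -0.00023880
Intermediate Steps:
1/(z(-37, -62)*(10 - 1*68)) = 1/(√((-37)² + (-62)²)*(10 - 1*68)) = 1/(√(1369 + 3844)*(10 - 68)) = 1/(√5213*(-58)) = 1/(-58*√5213) = -√5213/302354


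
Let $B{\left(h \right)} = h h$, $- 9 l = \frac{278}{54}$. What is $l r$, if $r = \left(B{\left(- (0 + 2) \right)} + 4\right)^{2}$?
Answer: $- \frac{8896}{243} \approx -36.609$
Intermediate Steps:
$l = - \frac{139}{243}$ ($l = - \frac{278 \cdot \frac{1}{54}}{9} = \left(- \frac{1}{9}\right) \frac{139}{27} = - \frac{139}{243} \approx -0.57202$)
$B{\left(h \right)} = h^{2}$
$r = 64$ ($r = \left(\left(- (0 + 2)\right)^{2} + 4\right)^{2} = \left(\left(\left(-1\right) 2\right)^{2} + 4\right)^{2} = \left(\left(-2\right)^{2} + 4\right)^{2} = \left(4 + 4\right)^{2} = 8^{2} = 64$)
$l r = \left(- \frac{139}{243}\right) 64 = - \frac{8896}{243}$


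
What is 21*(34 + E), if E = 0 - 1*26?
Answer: 168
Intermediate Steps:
E = -26 (E = 0 - 26 = -26)
21*(34 + E) = 21*(34 - 26) = 21*8 = 168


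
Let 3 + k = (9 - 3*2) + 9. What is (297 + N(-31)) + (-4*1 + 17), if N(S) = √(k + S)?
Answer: 310 + I*√22 ≈ 310.0 + 4.6904*I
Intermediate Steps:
k = 9 (k = -3 + ((9 - 3*2) + 9) = -3 + ((9 - 6) + 9) = -3 + (3 + 9) = -3 + 12 = 9)
N(S) = √(9 + S)
(297 + N(-31)) + (-4*1 + 17) = (297 + √(9 - 31)) + (-4*1 + 17) = (297 + √(-22)) + (-4 + 17) = (297 + I*√22) + 13 = 310 + I*√22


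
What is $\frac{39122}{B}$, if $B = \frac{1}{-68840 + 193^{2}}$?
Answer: $-1235903102$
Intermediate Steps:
$B = - \frac{1}{31591}$ ($B = \frac{1}{-68840 + 37249} = \frac{1}{-31591} = - \frac{1}{31591} \approx -3.1655 \cdot 10^{-5}$)
$\frac{39122}{B} = \frac{39122}{- \frac{1}{31591}} = 39122 \left(-31591\right) = -1235903102$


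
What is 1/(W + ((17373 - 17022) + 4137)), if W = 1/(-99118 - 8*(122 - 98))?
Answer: 99310/445703279 ≈ 0.00022282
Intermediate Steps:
W = -1/99310 (W = 1/(-99118 - 8*24) = 1/(-99118 - 192) = 1/(-99310) = -1/99310 ≈ -1.0069e-5)
1/(W + ((17373 - 17022) + 4137)) = 1/(-1/99310 + ((17373 - 17022) + 4137)) = 1/(-1/99310 + (351 + 4137)) = 1/(-1/99310 + 4488) = 1/(445703279/99310) = 99310/445703279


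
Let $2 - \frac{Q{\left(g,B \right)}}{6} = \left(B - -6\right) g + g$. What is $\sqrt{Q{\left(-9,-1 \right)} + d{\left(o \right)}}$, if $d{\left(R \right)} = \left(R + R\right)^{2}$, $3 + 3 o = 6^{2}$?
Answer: $2 \sqrt{205} \approx 28.636$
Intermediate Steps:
$o = 11$ ($o = -1 + \frac{6^{2}}{3} = -1 + \frac{1}{3} \cdot 36 = -1 + 12 = 11$)
$d{\left(R \right)} = 4 R^{2}$ ($d{\left(R \right)} = \left(2 R\right)^{2} = 4 R^{2}$)
$Q{\left(g,B \right)} = 12 - 6 g - 6 g \left(6 + B\right)$ ($Q{\left(g,B \right)} = 12 - 6 \left(\left(B - -6\right) g + g\right) = 12 - 6 \left(\left(B + 6\right) g + g\right) = 12 - 6 \left(\left(6 + B\right) g + g\right) = 12 - 6 \left(g \left(6 + B\right) + g\right) = 12 - 6 \left(g + g \left(6 + B\right)\right) = 12 - \left(6 g + 6 g \left(6 + B\right)\right) = 12 - 6 g - 6 g \left(6 + B\right)$)
$\sqrt{Q{\left(-9,-1 \right)} + d{\left(o \right)}} = \sqrt{\left(12 - -378 - \left(-6\right) \left(-9\right)\right) + 4 \cdot 11^{2}} = \sqrt{\left(12 + 378 - 54\right) + 4 \cdot 121} = \sqrt{336 + 484} = \sqrt{820} = 2 \sqrt{205}$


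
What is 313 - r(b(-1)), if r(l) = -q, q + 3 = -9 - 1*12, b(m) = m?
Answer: 289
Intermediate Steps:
q = -24 (q = -3 + (-9 - 1*12) = -3 + (-9 - 12) = -3 - 21 = -24)
r(l) = 24 (r(l) = -1*(-24) = 24)
313 - r(b(-1)) = 313 - 1*24 = 313 - 24 = 289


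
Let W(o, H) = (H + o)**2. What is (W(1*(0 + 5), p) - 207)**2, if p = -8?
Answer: 39204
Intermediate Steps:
(W(1*(0 + 5), p) - 207)**2 = ((-8 + 1*(0 + 5))**2 - 207)**2 = ((-8 + 1*5)**2 - 207)**2 = ((-8 + 5)**2 - 207)**2 = ((-3)**2 - 207)**2 = (9 - 207)**2 = (-198)**2 = 39204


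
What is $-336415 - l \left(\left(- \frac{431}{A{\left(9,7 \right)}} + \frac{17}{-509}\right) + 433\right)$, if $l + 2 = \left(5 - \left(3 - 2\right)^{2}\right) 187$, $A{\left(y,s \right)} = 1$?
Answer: $- \frac{171981981}{509} \approx -3.3788 \cdot 10^{5}$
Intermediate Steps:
$l = 746$ ($l = -2 + \left(5 - \left(3 - 2\right)^{2}\right) 187 = -2 + \left(5 - 1^{2}\right) 187 = -2 + \left(5 - 1\right) 187 = -2 + 4 \cdot 187 = -2 + 748 = 746$)
$-336415 - l \left(\left(- \frac{431}{A{\left(9,7 \right)}} + \frac{17}{-509}\right) + 433\right) = -336415 - 746 \left(\left(- \frac{431}{1} + \frac{17}{-509}\right) + 433\right) = -336415 - 746 \left(\left(\left(-431\right) 1 + 17 \left(- \frac{1}{509}\right)\right) + 433\right) = -336415 - 746 \left(\left(-431 - \frac{17}{509}\right) + 433\right) = -336415 - 746 \left(- \frac{219396}{509} + 433\right) = -336415 - 746 \cdot \frac{1001}{509} = -336415 - \frac{746746}{509} = - \frac{171981981}{509}$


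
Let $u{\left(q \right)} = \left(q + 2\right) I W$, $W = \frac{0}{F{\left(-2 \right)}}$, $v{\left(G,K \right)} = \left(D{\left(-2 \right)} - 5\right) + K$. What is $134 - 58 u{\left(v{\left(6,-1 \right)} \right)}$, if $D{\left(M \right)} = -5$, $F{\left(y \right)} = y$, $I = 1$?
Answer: $134$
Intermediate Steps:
$v{\left(G,K \right)} = -10 + K$ ($v{\left(G,K \right)} = \left(-5 - 5\right) + K = -10 + K$)
$W = 0$ ($W = \frac{0}{-2} = 0 \left(- \frac{1}{2}\right) = 0$)
$u{\left(q \right)} = 0$ ($u{\left(q \right)} = \left(q + 2\right) 1 \cdot 0 = \left(2 + q\right) 1 \cdot 0 = \left(2 + q\right) 0 = 0$)
$134 - 58 u{\left(v{\left(6,-1 \right)} \right)} = 134 - 0 = 134 + 0 = 134$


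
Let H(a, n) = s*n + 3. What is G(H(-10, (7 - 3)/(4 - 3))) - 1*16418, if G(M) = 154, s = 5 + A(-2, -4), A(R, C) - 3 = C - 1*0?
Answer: -16264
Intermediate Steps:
A(R, C) = 3 + C (A(R, C) = 3 + (C - 1*0) = 3 + (C + 0) = 3 + C)
s = 4 (s = 5 + (3 - 4) = 5 - 1 = 4)
H(a, n) = 3 + 4*n (H(a, n) = 4*n + 3 = 3 + 4*n)
G(H(-10, (7 - 3)/(4 - 3))) - 1*16418 = 154 - 1*16418 = 154 - 16418 = -16264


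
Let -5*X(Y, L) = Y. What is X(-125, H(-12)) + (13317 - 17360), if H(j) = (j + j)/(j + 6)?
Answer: -4018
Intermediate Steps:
H(j) = 2*j/(6 + j) (H(j) = (2*j)/(6 + j) = 2*j/(6 + j))
X(Y, L) = -Y/5
X(-125, H(-12)) + (13317 - 17360) = -⅕*(-125) + (13317 - 17360) = 25 - 4043 = -4018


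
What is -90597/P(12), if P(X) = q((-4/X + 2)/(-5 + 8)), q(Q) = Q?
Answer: -815373/5 ≈ -1.6307e+5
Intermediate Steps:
P(X) = ⅔ - 4/(3*X) (P(X) = (-4/X + 2)/(-5 + 8) = (2 - 4/X)/3 = (2 - 4/X)*(⅓) = ⅔ - 4/(3*X))
-90597/P(12) = -90597*18/(-2 + 12) = -90597/((⅔)*(1/12)*10) = -90597/5/9 = -90597*9/5 = -815373/5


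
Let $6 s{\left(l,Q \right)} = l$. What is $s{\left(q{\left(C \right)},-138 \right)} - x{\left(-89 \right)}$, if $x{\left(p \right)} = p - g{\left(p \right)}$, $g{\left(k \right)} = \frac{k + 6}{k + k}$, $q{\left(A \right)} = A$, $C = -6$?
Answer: $\frac{15747}{178} \approx 88.466$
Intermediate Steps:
$s{\left(l,Q \right)} = \frac{l}{6}$
$g{\left(k \right)} = \frac{6 + k}{2 k}$
$x{\left(p \right)} = p - \frac{6 + p}{2 p}$
$s{\left(q{\left(C \right)},-138 \right)} - x{\left(-89 \right)} = \frac{1}{6} \left(-6\right) - \left(- \frac{1}{2} - 89 - \frac{3}{-89}\right) = -1 - \left(- \frac{1}{2} - 89 - - \frac{3}{89}\right) = -1 - \left(- \frac{1}{2} - 89 + \frac{3}{89}\right) = -1 - - \frac{15925}{178} = -1 + \frac{15925}{178} = \frac{15747}{178}$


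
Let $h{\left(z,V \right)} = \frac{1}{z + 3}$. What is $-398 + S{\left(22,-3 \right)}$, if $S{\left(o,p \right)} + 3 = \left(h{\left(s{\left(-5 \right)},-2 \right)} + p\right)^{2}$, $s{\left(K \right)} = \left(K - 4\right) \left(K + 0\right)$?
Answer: $- \frac{903455}{2304} \approx -392.12$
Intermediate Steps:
$s{\left(K \right)} = K \left(-4 + K\right)$ ($s{\left(K \right)} = \left(-4 + K\right) K = K \left(-4 + K\right)$)
$h{\left(z,V \right)} = \frac{1}{3 + z}$
$S{\left(o,p \right)} = -3 + \left(\frac{1}{48} + p\right)^{2}$ ($S{\left(o,p \right)} = -3 + \left(\frac{1}{3 - 5 \left(-4 - 5\right)} + p\right)^{2} = -3 + \left(\frac{1}{3 - -45} + p\right)^{2} = -3 + \left(\frac{1}{3 + 45} + p\right)^{2} = -3 + \left(\frac{1}{48} + p\right)^{2}$)
$-398 + S{\left(22,-3 \right)} = -398 - \left(3 - \frac{\left(1 + 48 \left(-3\right)\right)^{2}}{2304}\right) = -398 - \left(3 - \frac{\left(1 - 144\right)^{2}}{2304}\right) = -398 - \left(3 - \frac{\left(-143\right)^{2}}{2304}\right) = -398 + \left(-3 + \frac{1}{2304} \cdot 20449\right) = -398 + \left(-3 + \frac{20449}{2304}\right) = -398 + \frac{13537}{2304} = - \frac{903455}{2304}$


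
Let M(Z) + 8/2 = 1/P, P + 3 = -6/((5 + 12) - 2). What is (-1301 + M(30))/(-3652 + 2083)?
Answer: 22190/26673 ≈ 0.83193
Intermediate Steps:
P = -17/5 (P = -3 - 6/((5 + 12) - 2) = -3 - 6/(17 - 2) = -3 - 6/15 = -3 - 6*1/15 = -3 - 2/5 = -17/5 ≈ -3.4000)
M(Z) = -73/17 (M(Z) = -4 + 1/(-17/5) = -4 - 5/17 = -73/17)
(-1301 + M(30))/(-3652 + 2083) = (-1301 - 73/17)/(-3652 + 2083) = -22190/17/(-1569) = -22190/17*(-1/1569) = 22190/26673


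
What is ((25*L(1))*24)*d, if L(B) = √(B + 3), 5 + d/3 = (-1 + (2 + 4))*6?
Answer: 90000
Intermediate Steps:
d = 75 (d = -15 + 3*((-1 + (2 + 4))*6) = -15 + 3*((-1 + 6)*6) = -15 + 3*(5*6) = -15 + 3*30 = -15 + 90 = 75)
L(B) = √(3 + B)
((25*L(1))*24)*d = ((25*√(3 + 1))*24)*75 = ((25*√4)*24)*75 = ((25*2)*24)*75 = (50*24)*75 = 1200*75 = 90000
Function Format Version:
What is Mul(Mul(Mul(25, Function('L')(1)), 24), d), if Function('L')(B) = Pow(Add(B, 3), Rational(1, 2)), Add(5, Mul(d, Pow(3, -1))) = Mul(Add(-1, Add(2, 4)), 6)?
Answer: 90000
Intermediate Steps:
d = 75 (d = Add(-15, Mul(3, Mul(Add(-1, Add(2, 4)), 6))) = Add(-15, Mul(3, Mul(Add(-1, 6), 6))) = Add(-15, Mul(3, Mul(5, 6))) = Add(-15, Mul(3, 30)) = Add(-15, 90) = 75)
Function('L')(B) = Pow(Add(3, B), Rational(1, 2))
Mul(Mul(Mul(25, Function('L')(1)), 24), d) = Mul(Mul(Mul(25, Pow(Add(3, 1), Rational(1, 2))), 24), 75) = Mul(Mul(Mul(25, Pow(4, Rational(1, 2))), 24), 75) = Mul(Mul(Mul(25, 2), 24), 75) = Mul(Mul(50, 24), 75) = Mul(1200, 75) = 90000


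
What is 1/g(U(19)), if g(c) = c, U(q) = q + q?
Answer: 1/38 ≈ 0.026316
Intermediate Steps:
U(q) = 2*q
1/g(U(19)) = 1/(2*19) = 1/38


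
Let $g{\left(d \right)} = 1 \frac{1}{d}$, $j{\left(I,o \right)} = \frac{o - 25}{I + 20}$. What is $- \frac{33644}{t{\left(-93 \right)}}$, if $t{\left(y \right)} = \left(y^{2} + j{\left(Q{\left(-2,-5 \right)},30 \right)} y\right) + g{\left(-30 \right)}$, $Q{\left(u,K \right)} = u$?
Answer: $- \frac{504660}{129347} \approx -3.9016$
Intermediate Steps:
$j{\left(I,o \right)} = \frac{-25 + o}{20 + I}$
$g{\left(d \right)} = \frac{1}{d}$
$t{\left(y \right)} = - \frac{1}{30} + y^{2} + \frac{5 y}{18}$ ($t{\left(y \right)} = \left(y^{2} + \frac{-25 + 30}{20 - 2} y\right) + \frac{1}{-30} = \left(y^{2} + \frac{1}{18} \cdot 5 y\right) - \frac{1}{30} = \left(y^{2} + \frac{5 y}{18}\right) - \frac{1}{30} = - \frac{1}{30} + y^{2} + \frac{5 y}{18}$)
$- \frac{33644}{t{\left(-93 \right)}} = - \frac{33644}{- \frac{1}{30} + \left(-93\right)^{2} + \frac{5}{18} \left(-93\right)} = - \frac{33644}{- \frac{1}{30} + 8649 - \frac{155}{6}} = - \frac{33644}{\frac{129347}{15}} = \left(-33644\right) \frac{15}{129347} = - \frac{504660}{129347}$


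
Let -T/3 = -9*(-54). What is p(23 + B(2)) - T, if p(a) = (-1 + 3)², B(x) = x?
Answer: 1462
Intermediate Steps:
p(a) = 4 (p(a) = 2² = 4)
T = -1458 (T = -(-27)*(-54) = -3*486 = -1458)
p(23 + B(2)) - T = 4 - 1*(-1458) = 4 + 1458 = 1462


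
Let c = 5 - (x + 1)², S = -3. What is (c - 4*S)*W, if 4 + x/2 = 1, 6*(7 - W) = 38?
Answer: -16/3 ≈ -5.3333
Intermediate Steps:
W = ⅔ (W = 7 - ⅙*38 = 7 - 19/3 = ⅔ ≈ 0.66667)
x = -6 (x = -8 + 2*1 = -8 + 2 = -6)
c = -20 (c = 5 - (-6 + 1)² = 5 - 1*(-5)² = 5 - 1*25 = 5 - 25 = -20)
(c - 4*S)*W = (-20 - 4*(-3))*(⅔) = (-20 + 12)*(⅔) = -8*⅔ = -16/3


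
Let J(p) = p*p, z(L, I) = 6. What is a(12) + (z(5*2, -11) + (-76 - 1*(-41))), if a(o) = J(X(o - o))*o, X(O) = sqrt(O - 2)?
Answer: -53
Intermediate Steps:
X(O) = sqrt(-2 + O)
J(p) = p**2
a(o) = -2*o (a(o) = (sqrt(-2 + (o - o)))**2*o = (sqrt(-2 + 0))**2*o = (sqrt(-2))**2*o = (I*sqrt(2))**2*o = -2*o)
a(12) + (z(5*2, -11) + (-76 - 1*(-41))) = -2*12 + (6 + (-76 - 1*(-41))) = -24 + (6 + (-76 + 41)) = -24 + (6 - 35) = -24 - 29 = -53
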